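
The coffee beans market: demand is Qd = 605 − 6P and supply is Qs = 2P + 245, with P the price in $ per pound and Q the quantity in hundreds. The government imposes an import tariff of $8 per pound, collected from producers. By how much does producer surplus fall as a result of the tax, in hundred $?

Producer surplus falls by $1974 hundred.

Without the tax, 605 − 6P = 2P + 245 gives 8P = 360, so P* = $45 and Q* = 335.
With the tax collected from producers, supply shifts: Qs = 2(P − 8) + 245.
New equilibrium: buyers pay $47, producers receive $39, Q = 323. (Wedge: Pb − Ps = 8.)
ΔPS is the trapezoid between Q = 323 and Q = 335 of height $6: ½ · (335 + 323) · 6 = $1974.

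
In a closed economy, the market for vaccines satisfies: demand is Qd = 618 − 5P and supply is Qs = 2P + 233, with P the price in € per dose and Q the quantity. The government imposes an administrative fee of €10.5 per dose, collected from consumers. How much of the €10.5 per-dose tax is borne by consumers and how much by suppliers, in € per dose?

Without the tax, 618 − 5P = 2P + 233 gives 7P = 385, so P* = €55 and Q* = 343.
With the tax collected from consumers, demand (in seller-price terms) shifts: Qd = 618 − 5(P + 10.5).
Solving gives Q = 328 with consumers paying €58 and suppliers receiving €47.5 (the €10.5 wedge).
Burden on consumers: €3; on suppliers: €7.5. (They sum to €10.5.)

Consumers bear €3 per dose; suppliers bear €7.5 per dose.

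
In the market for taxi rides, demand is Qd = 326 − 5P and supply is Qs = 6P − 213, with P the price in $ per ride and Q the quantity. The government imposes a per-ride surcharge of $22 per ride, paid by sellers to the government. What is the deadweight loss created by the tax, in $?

Before the tax: set 326 − 5P = 6P − 213 → P* = $49, Q* = 81.
With the tax collected from sellers, supply shifts: Qs = 6(P − 22) − 213.
New equilibrium: consumers pay $61, sellers receive $39, Q = 21. (Wedge: Pb − Ps = 22.)
Quantity falls by |ΔQ| = |81 − 21| = 60.
DWL = ½ · t · |ΔQ| = ½ · 22 · 60 = $660.

Deadweight loss = $660.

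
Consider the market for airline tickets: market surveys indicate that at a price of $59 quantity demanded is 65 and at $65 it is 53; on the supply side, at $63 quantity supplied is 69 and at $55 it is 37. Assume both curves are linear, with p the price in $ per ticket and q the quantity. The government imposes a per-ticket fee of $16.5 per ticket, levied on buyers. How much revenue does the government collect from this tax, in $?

Tax revenue = $643.5.

Demand slope: (53 − 65)/(65 − 59) = -2, so qd = 183 − 2p.
Supply slope: (37 − 69)/(55 − 63) = 4, so qs = 4p − 183.
Without the tax, 183 − 2p = 4p − 183 gives 6p = 366, so p* = $61 and q* = 61.
With the tax collected from buyers, demand (in seller-price terms) shifts: qd = 183 − 2(p + 16.5).
New equilibrium: buyers pay $72, sellers receive $55.5, q = 39. (Wedge: pb − ps = 16.5.)
Revenue = t · Q = 16.5 · 39 = $643.5.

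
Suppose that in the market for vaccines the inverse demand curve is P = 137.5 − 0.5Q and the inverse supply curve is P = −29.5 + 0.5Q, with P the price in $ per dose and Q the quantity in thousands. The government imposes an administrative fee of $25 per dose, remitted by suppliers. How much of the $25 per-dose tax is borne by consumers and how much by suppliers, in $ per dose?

Consumers bear $12.5 per dose; suppliers bear $12.5 per dose.

Inverting to Q(P) form: Qd = 275 − 2P; Qs = 2P + 59.
Without the tax, 275 − 2P = 2P + 59 gives 4P = 216, so P* = $54 and Q* = 167.
With the tax collected from suppliers, supply shifts: Qs = 2(P − 25) + 59.
New equilibrium: consumers pay $66.5, suppliers receive $41.5, Q = 142. (Wedge: Pb − Ps = 25.)
Burden on consumers: $12.5; on suppliers: $12.5. (They sum to $25.)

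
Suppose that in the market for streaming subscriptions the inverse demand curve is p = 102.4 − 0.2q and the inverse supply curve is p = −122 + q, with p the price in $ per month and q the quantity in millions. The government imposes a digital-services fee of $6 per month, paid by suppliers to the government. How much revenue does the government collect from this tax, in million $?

Inverting to q(p) form: qd = 512 − 5p; qs = p + 122.
Without the tax, 512 − 5p = p + 122 gives 6p = 390, so p* = $65 and q* = 187.
With the tax collected from suppliers, supply shifts: qs = (p − 6) + 122.
Solving gives q = 182 with buyers paying $66 and suppliers receiving $60 (the $6 wedge).
Revenue = t · Q = 6 · 182 = $1092.

Tax revenue = $1092 million.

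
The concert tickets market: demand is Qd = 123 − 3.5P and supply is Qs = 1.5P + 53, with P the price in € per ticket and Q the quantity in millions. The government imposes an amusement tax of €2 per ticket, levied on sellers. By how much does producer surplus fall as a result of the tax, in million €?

Without the tax, 123 − 3.5P = 1.5P + 53 gives 5P = 70, so P* = €14 and Q* = 74.
With the tax collected from sellers, supply shifts: Qs = 1.5(P − 2) + 53.
New equilibrium: buyers pay €14.6, sellers receive €12.6, Q = 71.9. (Wedge: Pb − Ps = 2.)
ΔPS is the trapezoid between Q = 71.9 and Q = 74 of height €1.4: ½ · (74 + 71.9) · 1.4 = €102.13.

Producer surplus falls by €102.13 million.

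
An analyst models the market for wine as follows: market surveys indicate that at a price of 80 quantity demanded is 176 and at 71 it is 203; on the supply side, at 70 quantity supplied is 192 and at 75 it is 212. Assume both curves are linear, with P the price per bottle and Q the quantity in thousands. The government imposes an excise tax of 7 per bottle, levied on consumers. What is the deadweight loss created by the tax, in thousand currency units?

Deadweight loss = 42 thousand.

Demand slope: (203 − 176)/(71 − 80) = -3, so Qd = 416 − 3P.
Supply slope: (212 − 192)/(75 − 70) = 4, so Qs = 4P − 88.
Before the tax: set 416 − 3P = 4P − 88 → P* = 72, Q* = 200.
With the tax collected from consumers, demand (in seller-price terms) shifts: Qd = 416 − 3(P + 7).
Solving gives Q = 188 with consumers paying 76 and suppliers receiving 69 (the 7 wedge).
Quantity falls by |ΔQ| = |200 − 188| = 12.
DWL = ½ · t · |ΔQ| = ½ · 7 · 12 = 42.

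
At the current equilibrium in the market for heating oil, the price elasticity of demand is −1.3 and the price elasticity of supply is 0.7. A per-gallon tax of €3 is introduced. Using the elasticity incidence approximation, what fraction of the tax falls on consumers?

Consumers' share ≈ 0.35.

Incidence ratio: consumers' share ≈ εs / (εs + |εd|) = 0.7 / (0.7 + 1.3) = 0.35.
Supply is the less elastic side, so consumers bear the smaller share.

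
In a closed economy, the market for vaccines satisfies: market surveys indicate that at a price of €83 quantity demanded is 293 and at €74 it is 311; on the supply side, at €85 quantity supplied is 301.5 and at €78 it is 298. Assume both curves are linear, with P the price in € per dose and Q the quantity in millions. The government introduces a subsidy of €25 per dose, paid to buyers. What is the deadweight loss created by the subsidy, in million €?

Demand slope: (311 − 293)/(74 − 83) = -2, so Qd = 459 − 2P.
Supply slope: (298 − 301.5)/(78 − 85) = 0.5, so Qs = 0.5P + 259.
Without the subsidy, 459 − 2P = 0.5P + 259 gives 2.5P = 200, so P* = €80 and Q* = 299.
With a per-unit subsidy paid to buyers, each effectively pays P − 25, so demand becomes Qd = 459 − 2(P − 25).
Solving gives Q = 309 with buyers paying €75 and suppliers receiving €100 (the €25 wedge).
Quantity rises by |ΔQ| = |299 − 309| = 10.
DWL = ½ · t · |ΔQ| = ½ · 25 · 10 = €125.

Deadweight loss = €125 million.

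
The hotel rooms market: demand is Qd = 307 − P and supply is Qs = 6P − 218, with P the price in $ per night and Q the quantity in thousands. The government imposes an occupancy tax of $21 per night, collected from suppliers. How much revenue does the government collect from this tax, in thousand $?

Tax revenue = $4494 thousand.

Before the tax: set 307 − P = 6P − 218 → P* = $75, Q* = 232.
With the tax collected from suppliers, supply shifts: Qs = 6(P − 21) − 218.
New equilibrium: consumers pay $93, suppliers receive $72, Q = 214. (Wedge: Pb − Ps = 21.)
Revenue = t · Q = 21 · 214 = $4494.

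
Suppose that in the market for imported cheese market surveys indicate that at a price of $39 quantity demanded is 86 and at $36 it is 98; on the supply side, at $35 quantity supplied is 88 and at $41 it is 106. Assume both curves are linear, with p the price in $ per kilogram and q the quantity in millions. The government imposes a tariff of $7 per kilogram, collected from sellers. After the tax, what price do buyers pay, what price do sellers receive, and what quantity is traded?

Buyers pay $40; sellers receive $33; quantity = 82.

Demand slope: (98 − 86)/(36 − 39) = -4, so qd = 242 − 4p.
Supply slope: (106 − 88)/(41 − 35) = 3, so qs = 3p − 17.
Before the tax: set 242 − 4p = 3p − 17 → p* = $37, q* = 94.
With the tax collected from sellers, supply shifts: qs = 3(p − 7) − 17.
Solving gives q = 82 with buyers paying $40 and sellers receiving $33 (the $7 wedge).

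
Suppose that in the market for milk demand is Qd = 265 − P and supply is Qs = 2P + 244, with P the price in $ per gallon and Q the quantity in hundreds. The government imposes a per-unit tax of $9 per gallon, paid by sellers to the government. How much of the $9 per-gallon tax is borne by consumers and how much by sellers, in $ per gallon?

Consumers bear $6 per gallon; sellers bear $3 per gallon.

Before the tax: set 265 − P = 2P + 244 → P* = $7, Q* = 258.
With the tax collected from sellers, supply shifts: Qs = 2(P − 9) + 244.
New equilibrium: consumers pay $13, sellers receive $4, Q = 252. (Wedge: Pb − Ps = 9.)
Burden on consumers: $6; on sellers: $3. (They sum to $9.)
The less price-elastic side of the market bears the larger share of a per-unit tax.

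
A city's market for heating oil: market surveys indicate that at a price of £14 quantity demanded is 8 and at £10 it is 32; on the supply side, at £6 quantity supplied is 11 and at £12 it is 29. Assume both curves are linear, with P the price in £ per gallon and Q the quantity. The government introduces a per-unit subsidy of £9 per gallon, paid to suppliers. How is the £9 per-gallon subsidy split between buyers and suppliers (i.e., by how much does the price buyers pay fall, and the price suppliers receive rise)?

Demand slope: (32 − 8)/(10 − 14) = -6, so Qd = 92 − 6P.
Supply slope: (29 − 11)/(12 − 6) = 3, so Qs = 3P − 7.
Before the subsidy: set 92 − 6P = 3P − 7 → P* = £11, Q* = 26.
With a per-unit subsidy paid to suppliers, each receives P + 9 per unit sold, so supply becomes Qs = 3(P + 9) − 7.
Solving gives Q = 44 with buyers paying £8 and suppliers receiving £17 (the £9 wedge).
Gain to buyers: £3; to suppliers: £6. (They sum to £9.)

Buyers gain £3 per gallon; suppliers gain £6 per gallon.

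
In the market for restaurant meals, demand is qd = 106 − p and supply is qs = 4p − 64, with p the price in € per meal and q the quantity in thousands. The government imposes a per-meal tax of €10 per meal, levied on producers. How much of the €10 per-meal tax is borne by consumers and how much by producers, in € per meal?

Without the tax, 106 − p = 4p − 64 gives 5p = 170, so p* = €34 and q* = 72.
With the tax collected from producers, supply shifts: qs = 4(p − 10) − 64.
Solving gives q = 64 with consumers paying €42 and producers receiving €32 (the €10 wedge).
Burden on consumers: €8; on producers: €2. (They sum to €10.)
The less price-elastic side of the market bears the larger share of a per-unit tax.

Consumers bear €8 per meal; producers bear €2 per meal.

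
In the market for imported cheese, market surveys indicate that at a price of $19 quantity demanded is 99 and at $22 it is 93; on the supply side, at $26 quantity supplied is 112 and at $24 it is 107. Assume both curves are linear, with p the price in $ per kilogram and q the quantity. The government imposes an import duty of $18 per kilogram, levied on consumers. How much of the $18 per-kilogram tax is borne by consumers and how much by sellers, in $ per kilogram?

Consumers bear $10 per kilogram; sellers bear $8 per kilogram.

Demand slope: (93 − 99)/(22 − 19) = -2, so qd = 137 − 2p.
Supply slope: (107 − 112)/(24 − 26) = 2.5, so qs = 2.5p + 47.
Before the tax: set 137 − 2p = 2.5p + 47 → p* = $20, q* = 97.
With the tax collected from consumers, demand (in seller-price terms) shifts: qd = 137 − 2(p + 18).
Solving gives q = 77 with consumers paying $30 and sellers receiving $12 (the $18 wedge).
Burden on consumers: $10; on sellers: $8. (They sum to $18.)
The less price-elastic side of the market bears the larger share of a per-unit tax.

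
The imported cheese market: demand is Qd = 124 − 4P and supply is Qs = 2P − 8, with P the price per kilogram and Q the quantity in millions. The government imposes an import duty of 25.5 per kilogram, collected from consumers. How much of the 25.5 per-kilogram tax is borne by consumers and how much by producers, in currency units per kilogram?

Consumers bear 8.5 per kilogram; producers bear 17 per kilogram.

Without the tax, 124 − 4P = 2P − 8 gives 6P = 132, so P* = 22 and Q* = 36.
With the tax collected from consumers, demand (in seller-price terms) shifts: Qd = 124 − 4(P + 25.5).
New equilibrium: consumers pay 30.5, producers receive 5, Q = 2. (Wedge: Pb − Ps = 25.5.)
Burden on consumers: 8.5; on producers: 17. (They sum to 25.5.)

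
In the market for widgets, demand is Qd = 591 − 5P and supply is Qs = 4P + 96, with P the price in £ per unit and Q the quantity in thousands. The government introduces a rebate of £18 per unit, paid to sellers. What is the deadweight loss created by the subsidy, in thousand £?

Deadweight loss = £360 thousand.

Before the subsidy: set 591 − 5P = 4P + 96 → P* = £55, Q* = 316.
With a per-unit subsidy paid to sellers, each receives P + 18 per unit sold, so supply becomes Qs = 4(P + 18) + 96.
Solving gives Q = 356 with buyers paying £47 and sellers receiving £65 (the £18 wedge).
Quantity rises by |ΔQ| = |316 − 356| = 40.
DWL = ½ · t · |ΔQ| = ½ · 18 · 40 = £360.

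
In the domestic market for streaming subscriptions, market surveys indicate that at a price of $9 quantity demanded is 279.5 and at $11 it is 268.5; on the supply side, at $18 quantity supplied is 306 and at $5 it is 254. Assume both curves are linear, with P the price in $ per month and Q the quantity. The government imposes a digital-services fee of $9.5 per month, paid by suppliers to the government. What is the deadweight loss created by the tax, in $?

Demand slope: (268.5 − 279.5)/(11 − 9) = -5.5, so Qd = 329 − 5.5P.
Supply slope: (254 − 306)/(5 − 18) = 4, so Qs = 4P + 234.
Before the tax: set 329 − 5.5P = 4P + 234 → P* = $10, Q* = 274.
With the tax collected from suppliers, supply shifts: Qs = 4(P − 9.5) + 234.
Solving gives Q = 252 with buyers paying $14 and suppliers receiving $4.5 (the $9.5 wedge).
Quantity falls by |ΔQ| = |274 − 252| = 22.
DWL = ½ · t · |ΔQ| = ½ · 9.5 · 22 = $104.5.

Deadweight loss = $104.5.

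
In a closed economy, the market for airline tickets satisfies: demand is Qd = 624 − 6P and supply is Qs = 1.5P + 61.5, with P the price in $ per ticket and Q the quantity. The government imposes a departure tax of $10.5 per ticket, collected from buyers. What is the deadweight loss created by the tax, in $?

Deadweight loss = $66.15.

Before the tax: set 624 − 6P = 1.5P + 61.5 → P* = $75, Q* = 174.
With the tax collected from buyers, demand (in seller-price terms) shifts: Qd = 624 − 6(P + 10.5).
New equilibrium: buyers pay $77.1, suppliers receive $66.6, Q = 161.4. (Wedge: Pb − Ps = 10.5.)
Quantity falls by |ΔQ| = |174 − 161.4| = 12.6.
DWL = ½ · t · |ΔQ| = ½ · 10.5 · 12.6 = $66.15.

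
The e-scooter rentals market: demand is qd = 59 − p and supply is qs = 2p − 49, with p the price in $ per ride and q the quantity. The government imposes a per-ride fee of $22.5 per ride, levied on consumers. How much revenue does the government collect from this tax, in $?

Before the tax: set 59 − p = 2p − 49 → p* = $36, q* = 23.
With the tax collected from consumers, demand (in seller-price terms) shifts: qd = 59 − (p + 22.5).
Solving gives q = 8 with consumers paying $51 and producers receiving $28.5 (the $22.5 wedge).
Revenue = t · Q = 22.5 · 8 = $180.

Tax revenue = $180.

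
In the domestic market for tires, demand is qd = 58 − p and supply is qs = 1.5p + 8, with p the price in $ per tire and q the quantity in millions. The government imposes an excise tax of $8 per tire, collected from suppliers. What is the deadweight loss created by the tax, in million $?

Without the tax, 58 − p = 1.5p + 8 gives 2.5p = 50, so p* = $20 and q* = 38.
With the tax collected from suppliers, supply shifts: qs = 1.5(p − 8) + 8.
Solving gives q = 33.2 with consumers paying $24.8 and suppliers receiving $16.8 (the $8 wedge).
Quantity falls by |ΔQ| = |38 − 33.2| = 4.8.
DWL = ½ · t · |ΔQ| = ½ · 8 · 4.8 = $19.2.

Deadweight loss = $19.2 million.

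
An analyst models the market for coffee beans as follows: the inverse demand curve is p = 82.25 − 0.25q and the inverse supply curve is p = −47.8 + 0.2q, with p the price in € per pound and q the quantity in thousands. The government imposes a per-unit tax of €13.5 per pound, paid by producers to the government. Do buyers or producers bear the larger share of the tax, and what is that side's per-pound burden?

Buyers bear the larger share: €7.5 per pound.

Inverting to q(p) form: qd = 329 − 4p; qs = 5p + 239.
Before the tax: set 329 − 4p = 5p + 239 → p* = €10, q* = 289.
With the tax collected from producers, supply shifts: qs = 5(p − 13.5) + 239.
Solving gives q = 259 with buyers paying €17.5 and producers receiving €4 (the €13.5 wedge).
Per-pound burden: buyers €7.5, producers €6.
Buyers take the larger share because demand is less price-elastic here (demand slope 4 vs supply slope 5).
The less price-elastic side of the market bears the larger share of a per-unit tax.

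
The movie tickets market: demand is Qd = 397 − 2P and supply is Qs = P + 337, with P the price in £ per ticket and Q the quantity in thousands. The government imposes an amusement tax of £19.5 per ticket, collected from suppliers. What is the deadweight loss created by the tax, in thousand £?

Without the tax, 397 − 2P = P + 337 gives 3P = 60, so P* = £20 and Q* = 357.
With the tax collected from suppliers, supply shifts: Qs = (P − 19.5) + 337.
Solving gives Q = 344 with buyers paying £26.5 and suppliers receiving £7 (the £19.5 wedge).
Quantity falls by |ΔQ| = |357 − 344| = 13.
DWL = ½ · t · |ΔQ| = ½ · 19.5 · 13 = £126.75.

Deadweight loss = £126.75 thousand.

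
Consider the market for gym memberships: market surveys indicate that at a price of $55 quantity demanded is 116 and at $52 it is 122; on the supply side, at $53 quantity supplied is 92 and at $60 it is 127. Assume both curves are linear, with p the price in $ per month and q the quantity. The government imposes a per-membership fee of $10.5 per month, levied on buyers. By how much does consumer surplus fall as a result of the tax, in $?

Demand slope: (122 − 116)/(52 − 55) = -2, so qd = 226 − 2p.
Supply slope: (127 − 92)/(60 − 53) = 5, so qs = 5p − 173.
Without the tax, 226 − 2p = 5p − 173 gives 7p = 399, so p* = $57 and q* = 112.
With the tax collected from buyers, demand (in seller-price terms) shifts: qd = 226 − 2(p + 10.5).
New equilibrium: buyers pay $64.5, producers receive $54, q = 97. (Wedge: pb − ps = 10.5.)
ΔCS is the trapezoid between Q = 97 and Q = 112 of height $7.5: ½ · (112 + 97) · 7.5 = $783.75.

Consumer surplus falls by $783.75.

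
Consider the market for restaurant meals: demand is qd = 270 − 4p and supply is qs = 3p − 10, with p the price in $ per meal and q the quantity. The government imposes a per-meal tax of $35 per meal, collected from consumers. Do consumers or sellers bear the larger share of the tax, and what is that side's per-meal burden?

Sellers bear the larger share: $20 per meal.

Before the tax: set 270 − 4p = 3p − 10 → p* = $40, q* = 110.
With the tax collected from consumers, demand (in seller-price terms) shifts: qd = 270 − 4(p + 35).
New equilibrium: consumers pay $55, sellers receive $20, q = 50. (Wedge: pb − ps = 35.)
Per-meal burden: consumers $15, sellers $20.
Sellers take the larger share because supply is less price-elastic here (demand slope 4 vs supply slope 3).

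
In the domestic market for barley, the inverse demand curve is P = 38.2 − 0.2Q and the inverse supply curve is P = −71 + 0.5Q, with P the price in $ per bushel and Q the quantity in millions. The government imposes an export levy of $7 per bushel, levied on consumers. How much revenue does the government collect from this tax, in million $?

Rewrite in direct form: Qd = 191 − 5P and Qs = 2P + 142.
Without the tax, 191 − 5P = 2P + 142 gives 7P = 49, so P* = $7 and Q* = 156.
With the tax collected from consumers, demand (in seller-price terms) shifts: Qd = 191 − 5(P + 7).
Solving gives Q = 146 with consumers paying $9 and producers receiving $2 (the $7 wedge).
Revenue = t · Q = 7 · 146 = $1022.

Tax revenue = $1022 million.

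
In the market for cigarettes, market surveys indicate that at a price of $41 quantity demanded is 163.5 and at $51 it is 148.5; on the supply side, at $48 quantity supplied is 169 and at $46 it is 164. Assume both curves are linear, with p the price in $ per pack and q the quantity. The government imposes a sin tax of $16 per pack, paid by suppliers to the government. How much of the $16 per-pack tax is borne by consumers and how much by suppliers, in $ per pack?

Demand slope: (148.5 − 163.5)/(51 − 41) = -1.5, so qd = 225 − 1.5p.
Supply slope: (164 − 169)/(46 − 48) = 2.5, so qs = 2.5p + 49.
Before the tax: set 225 − 1.5p = 2.5p + 49 → p* = $44, q* = 159.
With the tax collected from suppliers, supply shifts: qs = 2.5(p − 16) + 49.
Solving gives q = 144 with consumers paying $54 and suppliers receiving $38 (the $16 wedge).
Burden on consumers: $10; on suppliers: $6. (They sum to $16.)
The less price-elastic side of the market bears the larger share of a per-unit tax.

Consumers bear $10 per pack; suppliers bear $6 per pack.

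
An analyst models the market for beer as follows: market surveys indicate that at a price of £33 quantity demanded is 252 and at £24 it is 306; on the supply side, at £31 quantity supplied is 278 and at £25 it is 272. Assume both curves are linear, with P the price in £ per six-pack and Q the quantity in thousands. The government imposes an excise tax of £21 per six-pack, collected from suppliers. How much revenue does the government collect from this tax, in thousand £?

Demand slope: (306 − 252)/(24 − 33) = -6, so Qd = 450 − 6P.
Supply slope: (272 − 278)/(25 − 31) = 1, so Qs = P + 247.
Before the tax: set 450 − 6P = P + 247 → P* = £29, Q* = 276.
With the tax collected from suppliers, supply shifts: Qs = (P − 21) + 247.
Solving gives Q = 258 with buyers paying £32 and suppliers receiving £11 (the £21 wedge).
Revenue = t · Q = 21 · 258 = £5418.

Tax revenue = £5418 thousand.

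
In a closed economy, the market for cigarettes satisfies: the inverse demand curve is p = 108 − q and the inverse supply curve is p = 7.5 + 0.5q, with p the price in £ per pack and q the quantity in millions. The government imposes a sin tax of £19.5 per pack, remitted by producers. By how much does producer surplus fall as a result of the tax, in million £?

Producer surplus falls by £393.25 million.

Rewrite in direct form: qd = 108 − p and qs = 2p − 15.
Before the tax: set 108 − p = 2p − 15 → p* = £41, q* = 67.
With the tax collected from producers, supply shifts: qs = 2(p − 19.5) − 15.
Solving gives q = 54 with consumers paying £54 and producers receiving £34.5 (the £19.5 wedge).
ΔPS is the trapezoid between Q = 54 and Q = 67 of height £6.5: ½ · (67 + 54) · 6.5 = £393.25.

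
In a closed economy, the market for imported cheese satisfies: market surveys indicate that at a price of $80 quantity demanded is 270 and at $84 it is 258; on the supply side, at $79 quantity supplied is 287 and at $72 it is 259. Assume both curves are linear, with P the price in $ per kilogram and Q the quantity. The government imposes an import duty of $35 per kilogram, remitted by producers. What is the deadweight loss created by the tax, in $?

Deadweight loss = $1050.

Demand slope: (258 − 270)/(84 − 80) = -3, so Qd = 510 − 3P.
Supply slope: (259 − 287)/(72 − 79) = 4, so Qs = 4P − 29.
Before the tax: set 510 − 3P = 4P − 29 → P* = $77, Q* = 279.
With the tax collected from producers, supply shifts: Qs = 4(P − 35) − 29.
Solving gives Q = 219 with consumers paying $97 and producers receiving $62 (the $35 wedge).
Quantity falls by |ΔQ| = |279 − 219| = 60.
DWL = ½ · t · |ΔQ| = ½ · 35 · 60 = $1050.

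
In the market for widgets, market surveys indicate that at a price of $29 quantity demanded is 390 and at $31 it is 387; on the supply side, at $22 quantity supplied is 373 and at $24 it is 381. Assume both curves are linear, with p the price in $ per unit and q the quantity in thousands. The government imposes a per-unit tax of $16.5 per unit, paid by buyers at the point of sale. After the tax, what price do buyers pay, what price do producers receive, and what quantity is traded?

Demand slope: (387 − 390)/(31 − 29) = -1.5, so qd = 433.5 − 1.5p.
Supply slope: (381 − 373)/(24 − 22) = 4, so qs = 4p + 285.
Before the tax: set 433.5 − 1.5p = 4p + 285 → p* = $27, q* = 393.
With the tax collected from buyers, demand (in seller-price terms) shifts: qd = 433.5 − 1.5(p + 16.5).
Solving gives q = 375 with buyers paying $39 and producers receiving $22.5 (the $16.5 wedge).

Buyers pay $39; producers receive $22.5; quantity = 375.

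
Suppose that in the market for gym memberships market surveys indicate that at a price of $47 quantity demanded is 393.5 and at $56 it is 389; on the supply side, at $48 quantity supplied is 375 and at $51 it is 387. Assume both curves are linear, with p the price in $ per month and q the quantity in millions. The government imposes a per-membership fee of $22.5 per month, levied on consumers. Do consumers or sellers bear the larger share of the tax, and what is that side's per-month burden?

Consumers bear the larger share: $20 per month.

Demand slope: (389 − 393.5)/(56 − 47) = -0.5, so qd = 417 − 0.5p.
Supply slope: (387 − 375)/(51 − 48) = 4, so qs = 4p + 183.
Without the tax, 417 − 0.5p = 4p + 183 gives 4.5p = 234, so p* = $52 and q* = 391.
With the tax collected from consumers, demand (in seller-price terms) shifts: qd = 417 − 0.5(p + 22.5).
Solving gives q = 381 with consumers paying $72 and sellers receiving $49.5 (the $22.5 wedge).
Per-month burden: consumers $20, sellers $2.5.
Consumers take the larger share because demand is less price-elastic here (demand slope 0.5 vs supply slope 4).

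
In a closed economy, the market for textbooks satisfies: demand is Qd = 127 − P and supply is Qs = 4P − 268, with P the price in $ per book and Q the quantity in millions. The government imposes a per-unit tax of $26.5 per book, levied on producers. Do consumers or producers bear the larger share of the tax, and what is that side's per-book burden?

Without the tax, 127 − P = 4P − 268 gives 5P = 395, so P* = $79 and Q* = 48.
With the tax collected from producers, supply shifts: Qs = 4(P − 26.5) − 268.
Solving gives Q = 26.8 with consumers paying $100.2 and producers receiving $73.7 (the $26.5 wedge).
Per-book burden: consumers $21.2, producers $5.3.
Consumers take the larger share because demand is less price-elastic here (demand slope 1 vs supply slope 4).
The less price-elastic side of the market bears the larger share of a per-unit tax.

Consumers bear the larger share: $21.2 per book.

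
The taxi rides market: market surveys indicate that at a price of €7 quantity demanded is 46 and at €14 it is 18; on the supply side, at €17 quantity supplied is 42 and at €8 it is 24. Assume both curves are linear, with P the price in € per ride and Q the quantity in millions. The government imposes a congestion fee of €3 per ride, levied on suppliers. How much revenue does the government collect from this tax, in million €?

Demand slope: (18 − 46)/(14 − 7) = -4, so Qd = 74 − 4P.
Supply slope: (24 − 42)/(8 − 17) = 2, so Qs = 2P + 8.
Without the tax, 74 − 4P = 2P + 8 gives 6P = 66, so P* = €11 and Q* = 30.
With the tax collected from suppliers, supply shifts: Qs = 2(P − 3) + 8.
New equilibrium: buyers pay €12, suppliers receive €9, Q = 26. (Wedge: Pb − Ps = 3.)
Revenue = t · Q = 3 · 26 = €78.

Tax revenue = €78 million.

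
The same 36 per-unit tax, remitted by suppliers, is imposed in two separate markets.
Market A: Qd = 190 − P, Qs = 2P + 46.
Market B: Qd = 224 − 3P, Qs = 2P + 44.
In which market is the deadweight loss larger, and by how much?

Market B, by 345.6.

Market A: pre-tax P* = 48, Q* = 142; post-tax Q = 118; deadweight loss = 432.
Market B: pre-tax P* = 36, Q* = 116; post-tax Q = 72.8; deadweight loss = 777.6.
Difference: 432 vs 777.6 → market B is larger by 345.6.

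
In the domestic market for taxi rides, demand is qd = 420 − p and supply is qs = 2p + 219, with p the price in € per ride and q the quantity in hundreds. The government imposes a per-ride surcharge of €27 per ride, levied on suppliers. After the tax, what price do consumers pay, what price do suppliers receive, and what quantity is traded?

Without the tax, 420 − p = 2p + 219 gives 3p = 201, so p* = €67 and q* = 353.
With the tax collected from suppliers, supply shifts: qs = 2(p − 27) + 219.
New equilibrium: consumers pay €85, suppliers receive €58, q = 335. (Wedge: pb − ps = 27.)
The less price-elastic side of the market bears the larger share of a per-unit tax.

Consumers pay €85; suppliers receive €58; quantity = 335.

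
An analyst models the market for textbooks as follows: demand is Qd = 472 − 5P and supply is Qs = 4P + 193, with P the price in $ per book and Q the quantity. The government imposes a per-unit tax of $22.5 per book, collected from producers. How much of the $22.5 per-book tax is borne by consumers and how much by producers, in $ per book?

Before the tax: set 472 − 5P = 4P + 193 → P* = $31, Q* = 317.
With the tax collected from producers, supply shifts: Qs = 4(P − 22.5) + 193.
New equilibrium: consumers pay $41, producers receive $18.5, Q = 267. (Wedge: Pb − Ps = 22.5.)
Burden on consumers: $10; on producers: $12.5. (They sum to $22.5.)

Consumers bear $10 per book; producers bear $12.5 per book.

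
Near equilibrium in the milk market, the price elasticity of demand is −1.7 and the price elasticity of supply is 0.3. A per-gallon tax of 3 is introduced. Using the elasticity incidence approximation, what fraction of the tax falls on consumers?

Consumers' share ≈ 0.15.

Incidence ratio: consumers' share ≈ εs / (εs + |εd|) = 0.3 / (0.3 + 1.7) = 0.15.
Supply is the less elastic side, so consumers bear the smaller share.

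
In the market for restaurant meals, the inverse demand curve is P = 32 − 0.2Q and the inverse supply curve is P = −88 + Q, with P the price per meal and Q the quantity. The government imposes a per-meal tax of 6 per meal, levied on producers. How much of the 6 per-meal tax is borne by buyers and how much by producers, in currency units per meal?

Buyers bear 1 per meal; producers bear 5 per meal.

Rewrite in direct form: Qd = 160 − 5P and Qs = P + 88.
Without the tax, 160 − 5P = P + 88 gives 6P = 72, so P* = 12 and Q* = 100.
With the tax collected from producers, supply shifts: Qs = (P − 6) + 88.
New equilibrium: buyers pay 13, producers receive 7, Q = 95. (Wedge: Pb − Ps = 6.)
Burden on buyers: 1; on producers: 5. (They sum to 6.)
The less price-elastic side of the market bears the larger share of a per-unit tax.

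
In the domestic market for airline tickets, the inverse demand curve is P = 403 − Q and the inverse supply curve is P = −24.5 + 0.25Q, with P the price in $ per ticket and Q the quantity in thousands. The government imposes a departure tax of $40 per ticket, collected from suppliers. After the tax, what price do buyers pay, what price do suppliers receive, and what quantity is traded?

Buyers pay $93; suppliers receive $53; quantity = 310.

Inverting to Q(P) form: Qd = 403 − P; Qs = 4P + 98.
Before the tax: set 403 − P = 4P + 98 → P* = $61, Q* = 342.
With the tax collected from suppliers, supply shifts: Qs = 4(P − 40) + 98.
New equilibrium: buyers pay $93, suppliers receive $53, Q = 310. (Wedge: Pb − Ps = 40.)
The less price-elastic side of the market bears the larger share of a per-unit tax.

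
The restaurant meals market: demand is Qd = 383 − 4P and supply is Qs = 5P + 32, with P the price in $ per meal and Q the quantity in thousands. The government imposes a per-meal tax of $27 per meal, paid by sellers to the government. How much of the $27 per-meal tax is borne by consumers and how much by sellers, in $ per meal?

Consumers bear $15 per meal; sellers bear $12 per meal.

Without the tax, 383 − 4P = 5P + 32 gives 9P = 351, so P* = $39 and Q* = 227.
With the tax collected from sellers, supply shifts: Qs = 5(P − 27) + 32.
Solving gives Q = 167 with consumers paying $54 and sellers receiving $27 (the $27 wedge).
Burden on consumers: $15; on sellers: $12. (They sum to $27.)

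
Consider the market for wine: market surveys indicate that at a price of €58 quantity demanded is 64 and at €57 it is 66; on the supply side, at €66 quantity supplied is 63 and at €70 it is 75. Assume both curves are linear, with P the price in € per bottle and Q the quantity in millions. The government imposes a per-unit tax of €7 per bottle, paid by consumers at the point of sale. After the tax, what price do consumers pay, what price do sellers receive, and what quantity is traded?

Consumers pay €67.2; sellers receive €60.2; quantity = 45.6.

Demand slope: (66 − 64)/(57 − 58) = -2, so Qd = 180 − 2P.
Supply slope: (75 − 63)/(70 − 66) = 3, so Qs = 3P − 135.
Without the tax, 180 − 2P = 3P − 135 gives 5P = 315, so P* = €63 and Q* = 54.
With the tax collected from consumers, demand (in seller-price terms) shifts: Qd = 180 − 2(P + 7).
New equilibrium: consumers pay €67.2, sellers receive €60.2, Q = 45.6. (Wedge: Pb − Ps = 7.)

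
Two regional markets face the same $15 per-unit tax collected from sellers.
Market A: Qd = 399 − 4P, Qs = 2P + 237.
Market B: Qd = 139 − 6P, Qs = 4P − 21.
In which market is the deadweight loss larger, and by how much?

Market A: pre-tax P* = $27, Q* = 291; post-tax Q = 271; deadweight loss = $150.
Market B: pre-tax P* = $16, Q* = 43; post-tax Q = 7; deadweight loss = $270.
Difference: $150 vs $270 → market B is larger by $120.

Market B, by $120.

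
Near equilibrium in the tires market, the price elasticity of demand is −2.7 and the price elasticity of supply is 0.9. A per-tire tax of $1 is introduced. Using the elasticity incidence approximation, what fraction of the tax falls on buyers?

Buyers' share ≈ 0.25.

Incidence ratio: buyers' share ≈ εs / (εs + |εd|) = 0.9 / (0.9 + 2.7) = 0.25.
Supply is the less elastic side, so buyers bear the smaller share.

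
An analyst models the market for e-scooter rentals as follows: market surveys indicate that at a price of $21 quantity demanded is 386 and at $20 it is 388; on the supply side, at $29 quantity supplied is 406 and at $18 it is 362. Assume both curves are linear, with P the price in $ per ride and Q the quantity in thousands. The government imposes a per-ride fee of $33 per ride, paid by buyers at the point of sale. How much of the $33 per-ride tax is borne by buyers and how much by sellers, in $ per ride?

Buyers bear $22 per ride; sellers bear $11 per ride.

Demand slope: (388 − 386)/(20 − 21) = -2, so Qd = 428 − 2P.
Supply slope: (362 − 406)/(18 − 29) = 4, so Qs = 4P + 290.
Before the tax: set 428 − 2P = 4P + 290 → P* = $23, Q* = 382.
With the tax collected from buyers, demand (in seller-price terms) shifts: Qd = 428 − 2(P + 33).
New equilibrium: buyers pay $45, sellers receive $12, Q = 338. (Wedge: Pb − Ps = 33.)
Burden on buyers: $22; on sellers: $11. (They sum to $33.)
The less price-elastic side of the market bears the larger share of a per-unit tax.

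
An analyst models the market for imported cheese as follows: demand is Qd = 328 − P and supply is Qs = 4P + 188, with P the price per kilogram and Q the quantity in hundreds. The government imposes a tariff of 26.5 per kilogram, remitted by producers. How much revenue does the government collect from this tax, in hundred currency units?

Tax revenue = 7388.2 hundred.

Without the tax, 328 − P = 4P + 188 gives 5P = 140, so P* = 28 and Q* = 300.
With the tax collected from producers, supply shifts: Qs = 4(P − 26.5) + 188.
New equilibrium: buyers pay 49.2, producers receive 22.7, Q = 278.8. (Wedge: Pb − Ps = 26.5.)
Revenue = t · Q = 26.5 · 278.8 = 7388.2.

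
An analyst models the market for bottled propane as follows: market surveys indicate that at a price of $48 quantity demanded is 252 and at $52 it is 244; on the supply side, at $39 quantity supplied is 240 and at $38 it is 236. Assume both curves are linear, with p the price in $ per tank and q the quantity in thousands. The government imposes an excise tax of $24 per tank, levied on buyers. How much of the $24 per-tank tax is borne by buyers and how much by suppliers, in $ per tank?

Buyers bear $16 per tank; suppliers bear $8 per tank.

Demand slope: (244 − 252)/(52 − 48) = -2, so qd = 348 − 2p.
Supply slope: (236 − 240)/(38 − 39) = 4, so qs = 4p + 84.
Before the tax: set 348 − 2p = 4p + 84 → p* = $44, q* = 260.
With the tax collected from buyers, demand (in seller-price terms) shifts: qd = 348 − 2(p + 24).
Solving gives q = 228 with buyers paying $60 and suppliers receiving $36 (the $24 wedge).
Burden on buyers: $16; on suppliers: $8. (They sum to $24.)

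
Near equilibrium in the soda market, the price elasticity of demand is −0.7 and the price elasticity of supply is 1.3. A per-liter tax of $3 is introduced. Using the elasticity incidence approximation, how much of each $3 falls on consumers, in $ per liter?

Consumers bear ≈ $1.95 per liter.

Incidence ratio: consumers' share ≈ εs / (εs + |εd|) = 1.3 / (1.3 + 0.7) = 0.65.
So consumers bear ≈ 0.65 × $3 = $1.95; producers bear $1.05.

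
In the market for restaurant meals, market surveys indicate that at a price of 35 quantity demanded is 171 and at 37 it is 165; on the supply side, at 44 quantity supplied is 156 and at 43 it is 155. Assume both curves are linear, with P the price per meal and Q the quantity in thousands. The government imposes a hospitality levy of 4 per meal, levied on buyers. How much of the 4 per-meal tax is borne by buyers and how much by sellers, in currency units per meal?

Demand slope: (165 − 171)/(37 − 35) = -3, so Qd = 276 − 3P.
Supply slope: (155 − 156)/(43 − 44) = 1, so Qs = P + 112.
Without the tax, 276 − 3P = P + 112 gives 4P = 164, so P* = 41 and Q* = 153.
With the tax collected from buyers, demand (in seller-price terms) shifts: Qd = 276 − 3(P + 4).
Solving gives Q = 150 with buyers paying 42 and sellers receiving 38 (the 4 wedge).
Burden on buyers: 1; on sellers: 3. (They sum to 4.)

Buyers bear 1 per meal; sellers bear 3 per meal.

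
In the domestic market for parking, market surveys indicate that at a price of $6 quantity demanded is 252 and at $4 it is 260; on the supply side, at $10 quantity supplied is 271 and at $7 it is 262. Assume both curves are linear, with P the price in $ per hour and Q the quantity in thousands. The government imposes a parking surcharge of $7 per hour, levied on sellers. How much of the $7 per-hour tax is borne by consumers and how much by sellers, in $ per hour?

Demand slope: (260 − 252)/(4 − 6) = -4, so Qd = 276 − 4P.
Supply slope: (262 − 271)/(7 − 10) = 3, so Qs = 3P + 241.
Without the tax, 276 − 4P = 3P + 241 gives 7P = 35, so P* = $5 and Q* = 256.
With the tax collected from sellers, supply shifts: Qs = 3(P − 7) + 241.
Solving gives Q = 244 with consumers paying $8 and sellers receiving $1 (the $7 wedge).
Burden on consumers: $3; on sellers: $4. (They sum to $7.)

Consumers bear $3 per hour; sellers bear $4 per hour.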